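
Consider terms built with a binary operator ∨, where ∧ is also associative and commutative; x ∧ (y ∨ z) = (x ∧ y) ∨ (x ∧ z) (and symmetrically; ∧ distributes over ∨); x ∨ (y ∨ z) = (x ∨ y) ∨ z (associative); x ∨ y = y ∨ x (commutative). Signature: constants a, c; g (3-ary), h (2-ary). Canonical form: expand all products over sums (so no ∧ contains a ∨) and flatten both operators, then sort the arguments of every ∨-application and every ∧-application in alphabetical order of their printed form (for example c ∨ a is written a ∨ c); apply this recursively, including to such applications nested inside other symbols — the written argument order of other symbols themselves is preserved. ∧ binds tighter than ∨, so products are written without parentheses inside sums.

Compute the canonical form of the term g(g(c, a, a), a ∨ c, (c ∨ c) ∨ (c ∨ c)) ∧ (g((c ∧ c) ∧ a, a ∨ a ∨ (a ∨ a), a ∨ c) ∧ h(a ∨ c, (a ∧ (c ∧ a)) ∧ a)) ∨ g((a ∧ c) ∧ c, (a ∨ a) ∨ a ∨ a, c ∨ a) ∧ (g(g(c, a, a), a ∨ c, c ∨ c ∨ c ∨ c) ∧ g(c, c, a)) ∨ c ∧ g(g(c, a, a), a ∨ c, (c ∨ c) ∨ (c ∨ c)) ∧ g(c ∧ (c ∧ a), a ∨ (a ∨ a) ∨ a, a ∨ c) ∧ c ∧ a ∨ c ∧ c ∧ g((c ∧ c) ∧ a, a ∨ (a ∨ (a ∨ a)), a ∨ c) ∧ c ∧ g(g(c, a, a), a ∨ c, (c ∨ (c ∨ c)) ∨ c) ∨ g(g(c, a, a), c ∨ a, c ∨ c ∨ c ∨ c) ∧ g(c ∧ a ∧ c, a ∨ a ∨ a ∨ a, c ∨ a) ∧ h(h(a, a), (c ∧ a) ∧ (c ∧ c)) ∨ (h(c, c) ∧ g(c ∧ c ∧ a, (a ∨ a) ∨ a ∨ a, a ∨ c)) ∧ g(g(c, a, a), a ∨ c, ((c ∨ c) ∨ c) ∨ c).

Flatten:  g(a ∧ c ∧ c, a ∨ a ∨ a ∨ a, a ∨ c) ∧ g(g(c, a, a), a ∨ c, c ∨ c ∨ c ∨ c) ∧ h(a ∨ c, a ∧ a ∧ a ∧ c) ∨ g(a ∧ c ∧ c, a ∨ a ∨ a ∨ a, a ∨ c) ∧ g(c, c, a) ∧ g(g(c, a, a), a ∨ c, c ∨ c ∨ c ∨ c) ∨ a ∧ c ∧ c ∧ g(a ∧ c ∧ c, a ∨ a ∨ a ∨ a, a ∨ c) ∧ g(g(c, a, a), a ∨ c, c ∨ c ∨ c ∨ c) ∨ c ∧ c ∧ c ∧ g(a ∧ c ∧ c, a ∨ a ∨ a ∨ a, a ∨ c) ∧ g(g(c, a, a), a ∨ c, c ∨ c ∨ c ∨ c) ∨ g(a ∧ c ∧ c, a ∨ a ∨ a ∨ a, a ∨ c) ∧ g(g(c, a, a), a ∨ c, c ∨ c ∨ c ∨ c) ∧ h(h(a, a), a ∧ c ∧ c ∧ c) ∨ g(a ∧ c ∧ c, a ∨ a ∨ a ∨ a, a ∨ c) ∧ g(g(c, a, a), a ∨ c, c ∨ c ∨ c ∨ c) ∧ h(c, c)
Sort arguments:  a ∧ c ∧ c ∧ g(a ∧ c ∧ c, a ∨ a ∨ a ∨ a, a ∨ c) ∧ g(g(c, a, a), a ∨ c, c ∨ c ∨ c ∨ c) ∨ c ∧ c ∧ c ∧ g(a ∧ c ∧ c, a ∨ a ∨ a ∨ a, a ∨ c) ∧ g(g(c, a, a), a ∨ c, c ∨ c ∨ c ∨ c) ∨ g(a ∧ c ∧ c, a ∨ a ∨ a ∨ a, a ∨ c) ∧ g(c, c, a) ∧ g(g(c, a, a), a ∨ c, c ∨ c ∨ c ∨ c) ∨ g(a ∧ c ∧ c, a ∨ a ∨ a ∨ a, a ∨ c) ∧ g(g(c, a, a), a ∨ c, c ∨ c ∨ c ∨ c) ∧ h(a ∨ c, a ∧ a ∧ a ∧ c) ∨ g(a ∧ c ∧ c, a ∨ a ∨ a ∨ a, a ∨ c) ∧ g(g(c, a, a), a ∨ c, c ∨ c ∨ c ∨ c) ∧ h(c, c) ∨ g(a ∧ c ∧ c, a ∨ a ∨ a ∨ a, a ∨ c) ∧ g(g(c, a, a), a ∨ c, c ∨ c ∨ c ∨ c) ∧ h(h(a, a), a ∧ c ∧ c ∧ c)

Answer: a ∧ c ∧ c ∧ g(a ∧ c ∧ c, a ∨ a ∨ a ∨ a, a ∨ c) ∧ g(g(c, a, a), a ∨ c, c ∨ c ∨ c ∨ c) ∨ c ∧ c ∧ c ∧ g(a ∧ c ∧ c, a ∨ a ∨ a ∨ a, a ∨ c) ∧ g(g(c, a, a), a ∨ c, c ∨ c ∨ c ∨ c) ∨ g(a ∧ c ∧ c, a ∨ a ∨ a ∨ a, a ∨ c) ∧ g(c, c, a) ∧ g(g(c, a, a), a ∨ c, c ∨ c ∨ c ∨ c) ∨ g(a ∧ c ∧ c, a ∨ a ∨ a ∨ a, a ∨ c) ∧ g(g(c, a, a), a ∨ c, c ∨ c ∨ c ∨ c) ∧ h(a ∨ c, a ∧ a ∧ a ∧ c) ∨ g(a ∧ c ∧ c, a ∨ a ∨ a ∨ a, a ∨ c) ∧ g(g(c, a, a), a ∨ c, c ∨ c ∨ c ∨ c) ∧ h(c, c) ∨ g(a ∧ c ∧ c, a ∨ a ∨ a ∨ a, a ∨ c) ∧ g(g(c, a, a), a ∨ c, c ∨ c ∨ c ∨ c) ∧ h(h(a, a), a ∧ c ∧ c ∧ c)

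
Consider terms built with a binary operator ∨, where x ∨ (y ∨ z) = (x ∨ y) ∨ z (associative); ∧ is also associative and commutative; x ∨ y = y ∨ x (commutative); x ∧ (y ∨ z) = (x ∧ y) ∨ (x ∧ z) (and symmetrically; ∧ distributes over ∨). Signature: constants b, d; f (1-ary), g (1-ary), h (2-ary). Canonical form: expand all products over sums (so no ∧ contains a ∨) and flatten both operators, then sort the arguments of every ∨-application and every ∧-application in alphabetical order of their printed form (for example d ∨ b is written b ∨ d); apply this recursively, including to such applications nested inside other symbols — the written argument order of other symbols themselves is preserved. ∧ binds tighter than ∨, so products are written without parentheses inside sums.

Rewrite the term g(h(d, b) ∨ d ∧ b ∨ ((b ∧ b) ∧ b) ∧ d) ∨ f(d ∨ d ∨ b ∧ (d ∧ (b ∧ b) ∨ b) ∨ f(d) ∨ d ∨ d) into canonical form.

Distribute:  g(b ∧ b ∧ b ∧ d ∨ b ∧ d ∨ h(d, b)) ∨ f(b ∧ b ∨ b ∧ b ∧ b ∧ d ∨ d ∨ d ∨ d ∨ d ∨ f(d))
Order the arguments:  f(b ∧ b ∨ b ∧ b ∧ b ∧ d ∨ d ∨ d ∨ d ∨ d ∨ f(d)) ∨ g(b ∧ b ∧ b ∧ d ∨ b ∧ d ∨ h(d, b))

Answer: f(b ∧ b ∨ b ∧ b ∧ b ∧ d ∨ d ∨ d ∨ d ∨ d ∨ f(d)) ∨ g(b ∧ b ∧ b ∧ d ∨ b ∧ d ∨ h(d, b))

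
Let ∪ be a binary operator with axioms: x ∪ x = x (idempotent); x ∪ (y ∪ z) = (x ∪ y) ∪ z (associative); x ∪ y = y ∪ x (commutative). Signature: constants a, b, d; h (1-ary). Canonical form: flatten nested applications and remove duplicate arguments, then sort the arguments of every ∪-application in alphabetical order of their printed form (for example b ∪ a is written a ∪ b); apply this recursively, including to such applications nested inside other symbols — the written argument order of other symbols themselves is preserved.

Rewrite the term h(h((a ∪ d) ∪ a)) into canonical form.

Focus inside:  (a ∪ d) ∪ a
Flatten:  a ∪ d ∪ a
Drop duplicates:  drop duplicate a
Order the arguments:  a ∪ d
Reassemble:  h(h(a ∪ d))

Answer: h(h(a ∪ d))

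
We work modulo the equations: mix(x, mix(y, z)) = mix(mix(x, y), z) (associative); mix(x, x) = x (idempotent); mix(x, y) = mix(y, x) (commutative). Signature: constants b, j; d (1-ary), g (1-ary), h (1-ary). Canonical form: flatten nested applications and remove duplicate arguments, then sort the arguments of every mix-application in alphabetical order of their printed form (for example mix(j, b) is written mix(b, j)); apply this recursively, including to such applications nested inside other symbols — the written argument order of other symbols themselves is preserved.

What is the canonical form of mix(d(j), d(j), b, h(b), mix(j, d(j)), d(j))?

Merge nested applications:  mix(d(j), d(j), b, h(b), j, d(j), d(j))
Deduplicate:  drop duplicate d(j), d(j), d(j)
Sort arguments:  mix(b, d(j), h(b), j)

Answer: mix(b, d(j), h(b), j)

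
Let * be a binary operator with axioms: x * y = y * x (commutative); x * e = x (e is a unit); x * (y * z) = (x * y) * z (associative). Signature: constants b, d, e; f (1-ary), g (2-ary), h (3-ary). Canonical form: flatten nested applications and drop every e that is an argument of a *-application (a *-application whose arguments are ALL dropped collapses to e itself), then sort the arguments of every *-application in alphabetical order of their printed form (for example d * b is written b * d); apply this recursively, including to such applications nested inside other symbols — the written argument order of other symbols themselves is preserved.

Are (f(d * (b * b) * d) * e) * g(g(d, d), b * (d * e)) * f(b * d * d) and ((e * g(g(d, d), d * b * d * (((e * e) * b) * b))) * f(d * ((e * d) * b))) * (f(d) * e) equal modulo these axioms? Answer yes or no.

Left:  (f(d * (b * b) * d) * e) * g(g(d, d), b * (d * e)) * f(b * d * d)
  Merge nested applications:  f(d * (b * b) * d) * e * g(g(d, d), b * (d * e)) * f(b * d * d)
  Inside:  f(d * (b * b) * d)  →  f(b * b * d * d)
  Inside:  g(g(d, d), b * (d * e))  →  g(g(d, d), b * d)
  Unit:  drop e
  Sort:  f(b * b * d * d) * f(b * d * d) * g(g(d, d), b * d)
Right:  ((e * g(g(d, d), d * b * d * (((e * e) * b) * b))) * f(d * ((e * d) * b))) * (f(d) * e)
  Un-nest:  e * g(g(d, d), d * b * d * (((e * e) * b) * b)) * f(d * ((e * d) * b)) * f(d) * e
  Canonicalize subterm:  g(g(d, d), d * b * d * (((e * e) * b) * b))  →  g(g(d, d), b * b * b * d * d)
  Canonicalize subterm:  f(d * ((e * d) * b))  →  f(b * d * d)
  Units out:  drop e (×2)
  Order the arguments:  f(b * d * d) * f(d) * g(g(d, d), b * b * b * d * d)

Answer: no — f(b * b * d * d) * f(b * d * d) * g(g(d, d), b * d) vs f(b * d * d) * f(d) * g(g(d, d), b * b * b * d * d)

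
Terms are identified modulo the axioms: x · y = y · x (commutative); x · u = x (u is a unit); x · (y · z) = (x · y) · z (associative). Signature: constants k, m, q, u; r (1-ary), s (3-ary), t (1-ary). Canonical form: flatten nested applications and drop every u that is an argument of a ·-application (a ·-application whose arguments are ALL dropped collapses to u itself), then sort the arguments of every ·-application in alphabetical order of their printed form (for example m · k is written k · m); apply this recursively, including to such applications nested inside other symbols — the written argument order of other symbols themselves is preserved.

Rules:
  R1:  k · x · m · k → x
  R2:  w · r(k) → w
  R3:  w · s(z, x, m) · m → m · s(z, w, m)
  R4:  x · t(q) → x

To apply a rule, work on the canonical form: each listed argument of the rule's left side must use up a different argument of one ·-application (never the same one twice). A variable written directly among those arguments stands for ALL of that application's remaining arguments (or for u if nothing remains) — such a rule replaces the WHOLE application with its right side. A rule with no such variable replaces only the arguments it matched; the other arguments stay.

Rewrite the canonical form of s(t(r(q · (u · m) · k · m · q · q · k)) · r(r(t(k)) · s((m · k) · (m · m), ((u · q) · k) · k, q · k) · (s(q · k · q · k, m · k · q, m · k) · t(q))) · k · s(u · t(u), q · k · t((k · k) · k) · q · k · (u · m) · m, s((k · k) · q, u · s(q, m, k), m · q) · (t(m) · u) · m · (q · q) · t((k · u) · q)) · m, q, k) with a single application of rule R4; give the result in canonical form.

Canonical form:  s(k · m · r(r(t(k)) · s(k · k · q · q, k · m · q, k · m) · s(k · m · m · m, k · k · q, k · q) · t(q)) · s(t(u), k · k · m · m · q · q · t(k · k · k), m · q · q · s(k · k · q, s(q, m, k), m · q) · t(k · q) · t(m)) · t(r(k · k · m · m · q · q · q)), q, k)
Apply R4:  consuming t(q);  x := r(t(k)) · s(k · k · q · q, k · m · q, k · m) · s(k · m · m · m, k · k · q, k · q)
Every leftover argument binds to the variable; the entire application is replaced.
Result:  s(k · m · r(r(t(k)) · s(k · k · q · q, k · m · q, k · m) · s(k · m · m · m, k · k · q, k · q)) · s(t(u), k · k · m · m · q · q · t(k · k · k), m · q · q · s(k · k · q, s(q, m, k), m · q) · t(k · q) · t(m)) · t(r(k · k · m · m · q · q · q)), q, k)

Answer: s(k · m · r(r(t(k)) · s(k · k · q · q, k · m · q, k · m) · s(k · m · m · m, k · k · q, k · q)) · s(t(u), k · k · m · m · q · q · t(k · k · k), m · q · q · s(k · k · q, s(q, m, k), m · q) · t(k · q) · t(m)) · t(r(k · k · m · m · q · q · q)), q, k)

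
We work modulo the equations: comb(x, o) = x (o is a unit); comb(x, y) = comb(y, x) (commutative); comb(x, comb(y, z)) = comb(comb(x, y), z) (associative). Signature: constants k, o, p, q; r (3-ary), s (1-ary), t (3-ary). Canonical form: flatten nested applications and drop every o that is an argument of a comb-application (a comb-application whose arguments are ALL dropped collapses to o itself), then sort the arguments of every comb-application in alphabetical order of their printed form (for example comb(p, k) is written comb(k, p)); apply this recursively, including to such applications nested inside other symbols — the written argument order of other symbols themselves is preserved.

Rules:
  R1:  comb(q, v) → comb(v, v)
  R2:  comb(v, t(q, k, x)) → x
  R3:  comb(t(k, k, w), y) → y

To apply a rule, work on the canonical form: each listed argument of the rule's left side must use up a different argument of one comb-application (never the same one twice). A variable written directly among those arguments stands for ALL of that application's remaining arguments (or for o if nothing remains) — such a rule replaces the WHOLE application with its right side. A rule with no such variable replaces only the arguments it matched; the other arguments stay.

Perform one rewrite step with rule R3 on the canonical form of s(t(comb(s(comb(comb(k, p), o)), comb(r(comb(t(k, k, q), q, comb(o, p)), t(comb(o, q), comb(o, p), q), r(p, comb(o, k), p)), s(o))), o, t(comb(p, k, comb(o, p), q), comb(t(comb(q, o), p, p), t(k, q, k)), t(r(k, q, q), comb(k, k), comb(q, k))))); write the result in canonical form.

Answer: s(t(comb(r(comb(p, q), t(q, p, q), r(p, k, p)), s(comb(k, p)), s(o)), o, t(comb(k, p, p, q), comb(t(k, q, k), t(q, p, p)), t(r(k, q, q), comb(k, k), comb(k, q)))))

Derivation:
Canonical form:  s(t(comb(r(comb(p, q, t(k, k, q)), t(q, p, q), r(p, k, p)), s(comb(k, p)), s(o)), o, t(comb(k, p, p, q), comb(t(k, q, k), t(q, p, p)), t(r(k, q, q), comb(k, k), comb(k, q)))))
Apply R3:  consuming t(k, k, q);  w := q, y := comb(p, q)
Every leftover argument binds to the variable; the entire application is replaced.
New term:  s(t(comb(r(comb(p, q), t(q, p, q), r(p, k, p)), s(comb(k, p)), s(o)), o, t(comb(k, p, p, q), comb(t(k, q, k), t(q, p, p)), t(r(k, q, q), comb(k, k), comb(k, q)))))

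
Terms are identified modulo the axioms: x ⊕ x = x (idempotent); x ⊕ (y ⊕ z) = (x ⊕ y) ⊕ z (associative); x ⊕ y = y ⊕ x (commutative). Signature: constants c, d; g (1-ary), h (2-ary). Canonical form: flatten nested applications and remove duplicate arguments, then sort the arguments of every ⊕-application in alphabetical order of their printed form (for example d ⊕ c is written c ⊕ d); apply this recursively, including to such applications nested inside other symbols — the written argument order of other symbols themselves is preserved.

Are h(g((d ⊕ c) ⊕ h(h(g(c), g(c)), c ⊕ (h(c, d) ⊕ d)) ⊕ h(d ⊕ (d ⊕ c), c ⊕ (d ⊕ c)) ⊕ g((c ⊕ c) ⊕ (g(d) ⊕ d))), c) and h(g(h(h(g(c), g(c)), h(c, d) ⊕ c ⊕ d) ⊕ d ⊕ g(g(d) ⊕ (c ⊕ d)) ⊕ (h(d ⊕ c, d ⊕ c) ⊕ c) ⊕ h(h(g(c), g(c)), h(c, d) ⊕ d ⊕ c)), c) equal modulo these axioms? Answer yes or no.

Answer: yes — both canonical forms are h(g(c ⊕ d ⊕ g(c ⊕ d ⊕ g(d)) ⊕ h(c ⊕ d, c ⊕ d) ⊕ h(h(g(c), g(c)), c ⊕ d ⊕ h(c, d))), c)

Derivation:
Left:  h(g((d ⊕ c) ⊕ h(h(g(c), g(c)), c ⊕ (h(c, d) ⊕ d)) ⊕ h(d ⊕ (d ⊕ c), c ⊕ (d ⊕ c)) ⊕ g((c ⊕ c) ⊕ (g(d) ⊕ d))), c)
  Descend into:  (d ⊕ c) ⊕ h(h(g(c), g(c)), c ⊕ (h(c, d) ⊕ d)) ⊕ h(d ⊕ (d ⊕ c), c ⊕ (d ⊕ c)) ⊕ g((c ⊕ c) ⊕ (g(d) ⊕ d))
  Un-nest:  d ⊕ c ⊕ h(h(g(c), g(c)), c ⊕ (h(c, d) ⊕ d)) ⊕ h(d ⊕ (d ⊕ c), c ⊕ (d ⊕ c)) ⊕ g((c ⊕ c) ⊕ (g(d) ⊕ d))
  Canonicalize subterm:  h(h(g(c), g(c)), c ⊕ (h(c, d) ⊕ d))  →  h(h(g(c), g(c)), c ⊕ d ⊕ h(c, d))
  Inside:  h(d ⊕ (d ⊕ c), c ⊕ (d ⊕ c))  →  h(c ⊕ d, c ⊕ d)
  Canonicalize subterm:  g((c ⊕ c) ⊕ (g(d) ⊕ d))  →  g(c ⊕ d ⊕ g(d))
  Sort:  c ⊕ d ⊕ g(c ⊕ d ⊕ g(d)) ⊕ h(c ⊕ d, c ⊕ d) ⊕ h(h(g(c), g(c)), c ⊕ d ⊕ h(c, d))
  Put back:  h(g(c ⊕ d ⊕ g(c ⊕ d ⊕ g(d)) ⊕ h(c ⊕ d, c ⊕ d) ⊕ h(h(g(c), g(c)), c ⊕ d ⊕ h(c, d))), c)
Right:  h(g(h(h(g(c), g(c)), h(c, d) ⊕ c ⊕ d) ⊕ d ⊕ g(g(d) ⊕ (c ⊕ d)) ⊕ (h(d ⊕ c, d ⊕ c) ⊕ c) ⊕ h(h(g(c), g(c)), h(c, d) ⊕ d ⊕ c)), c)
  Focus inside:  h(h(g(c), g(c)), h(c, d) ⊕ c ⊕ d) ⊕ d ⊕ g(g(d) ⊕ (c ⊕ d)) ⊕ (h(d ⊕ c, d ⊕ c) ⊕ c) ⊕ h(h(g(c), g(c)), h(c, d) ⊕ d ⊕ c)
  Merge nested applications:  h(h(g(c), g(c)), h(c, d) ⊕ c ⊕ d) ⊕ d ⊕ g(g(d) ⊕ (c ⊕ d)) ⊕ h(d ⊕ c, d ⊕ c) ⊕ c ⊕ h(h(g(c), g(c)), h(c, d) ⊕ d ⊕ c)
  Simplify inside:  h(h(g(c), g(c)), h(c, d) ⊕ c ⊕ d)  →  h(h(g(c), g(c)), c ⊕ d ⊕ h(c, d))
  Inside:  g(g(d) ⊕ (c ⊕ d))  →  g(c ⊕ d ⊕ g(d))
  Simplify inside:  h(d ⊕ c, d ⊕ c)  →  h(c ⊕ d, c ⊕ d)
  Deduplicate:  drop duplicate h(h(g(c), g(c)), c ⊕ d ⊕ h(c, d))
  Sort:  c ⊕ d ⊕ g(c ⊕ d ⊕ g(d)) ⊕ h(c ⊕ d, c ⊕ d) ⊕ h(h(g(c), g(c)), c ⊕ d ⊕ h(c, d))
  Put back:  h(g(c ⊕ d ⊕ g(c ⊕ d ⊕ g(d)) ⊕ h(c ⊕ d, c ⊕ d) ⊕ h(h(g(c), g(c)), c ⊕ d ⊕ h(c, d))), c)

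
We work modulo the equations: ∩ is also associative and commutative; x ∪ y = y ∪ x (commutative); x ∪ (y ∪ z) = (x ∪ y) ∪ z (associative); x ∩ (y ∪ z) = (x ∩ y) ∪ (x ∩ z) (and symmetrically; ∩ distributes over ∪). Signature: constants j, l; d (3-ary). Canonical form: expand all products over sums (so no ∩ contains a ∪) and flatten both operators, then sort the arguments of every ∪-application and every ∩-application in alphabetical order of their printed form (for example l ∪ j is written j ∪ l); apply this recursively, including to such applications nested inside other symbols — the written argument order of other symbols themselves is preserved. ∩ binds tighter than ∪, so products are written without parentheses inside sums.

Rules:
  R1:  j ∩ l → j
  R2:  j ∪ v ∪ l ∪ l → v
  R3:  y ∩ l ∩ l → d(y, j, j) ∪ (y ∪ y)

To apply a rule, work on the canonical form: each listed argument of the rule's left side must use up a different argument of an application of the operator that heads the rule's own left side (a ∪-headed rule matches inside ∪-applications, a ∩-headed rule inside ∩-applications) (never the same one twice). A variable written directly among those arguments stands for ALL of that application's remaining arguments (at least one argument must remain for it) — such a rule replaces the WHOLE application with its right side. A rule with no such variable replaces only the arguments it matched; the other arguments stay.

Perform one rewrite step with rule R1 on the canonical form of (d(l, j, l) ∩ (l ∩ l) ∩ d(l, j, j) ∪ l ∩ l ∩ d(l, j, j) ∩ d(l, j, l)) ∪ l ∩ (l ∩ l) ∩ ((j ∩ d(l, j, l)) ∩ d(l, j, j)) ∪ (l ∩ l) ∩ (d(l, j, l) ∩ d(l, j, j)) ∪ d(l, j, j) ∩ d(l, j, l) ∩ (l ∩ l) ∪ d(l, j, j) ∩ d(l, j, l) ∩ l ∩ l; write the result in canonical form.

Canonical form:  d(l, j, j) ∩ d(l, j, l) ∩ j ∩ l ∩ l ∩ l ∪ d(l, j, j) ∩ d(l, j, l) ∩ l ∩ l ∪ d(l, j, j) ∩ d(l, j, l) ∩ l ∩ l ∪ d(l, j, j) ∩ d(l, j, l) ∩ l ∩ l ∪ d(l, j, j) ∩ d(l, j, l) ∩ l ∩ l ∪ d(l, j, j) ∩ d(l, j, l) ∩ l ∩ l
Match R1:  consume j, l
Result:  d(l, j, j) ∩ d(l, j, l) ∩ j ∩ l ∩ l ∪ d(l, j, j) ∩ d(l, j, l) ∩ l ∩ l ∪ d(l, j, j) ∩ d(l, j, l) ∩ l ∩ l ∪ d(l, j, j) ∩ d(l, j, l) ∩ l ∩ l ∪ d(l, j, j) ∩ d(l, j, l) ∩ l ∩ l ∪ d(l, j, j) ∩ d(l, j, l) ∩ l ∩ l

Answer: d(l, j, j) ∩ d(l, j, l) ∩ j ∩ l ∩ l ∪ d(l, j, j) ∩ d(l, j, l) ∩ l ∩ l ∪ d(l, j, j) ∩ d(l, j, l) ∩ l ∩ l ∪ d(l, j, j) ∩ d(l, j, l) ∩ l ∩ l ∪ d(l, j, j) ∩ d(l, j, l) ∩ l ∩ l ∪ d(l, j, j) ∩ d(l, j, l) ∩ l ∩ l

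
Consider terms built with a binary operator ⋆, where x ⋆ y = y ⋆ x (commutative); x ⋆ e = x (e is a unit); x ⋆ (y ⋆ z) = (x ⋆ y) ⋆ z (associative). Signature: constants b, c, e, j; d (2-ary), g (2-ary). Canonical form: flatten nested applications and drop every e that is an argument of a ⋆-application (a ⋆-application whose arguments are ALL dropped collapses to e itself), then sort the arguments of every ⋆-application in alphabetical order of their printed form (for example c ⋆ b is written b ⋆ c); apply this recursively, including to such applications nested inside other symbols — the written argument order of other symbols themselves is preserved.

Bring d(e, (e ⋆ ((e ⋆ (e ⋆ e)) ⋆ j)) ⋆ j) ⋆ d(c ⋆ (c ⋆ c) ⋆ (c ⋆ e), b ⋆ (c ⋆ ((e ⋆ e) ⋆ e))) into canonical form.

Inside:  d(e, (e ⋆ ((e ⋆ (e ⋆ e)) ⋆ j)) ⋆ j)  →  d(e, j ⋆ j)
Inside:  d(c ⋆ (c ⋆ c) ⋆ (c ⋆ e), b ⋆ (c ⋆ ((e ⋆ e) ⋆ e)))  →  d(c ⋆ c ⋆ c ⋆ c, b ⋆ c)
Order the arguments:  d(c ⋆ c ⋆ c ⋆ c, b ⋆ c) ⋆ d(e, j ⋆ j)

Answer: d(c ⋆ c ⋆ c ⋆ c, b ⋆ c) ⋆ d(e, j ⋆ j)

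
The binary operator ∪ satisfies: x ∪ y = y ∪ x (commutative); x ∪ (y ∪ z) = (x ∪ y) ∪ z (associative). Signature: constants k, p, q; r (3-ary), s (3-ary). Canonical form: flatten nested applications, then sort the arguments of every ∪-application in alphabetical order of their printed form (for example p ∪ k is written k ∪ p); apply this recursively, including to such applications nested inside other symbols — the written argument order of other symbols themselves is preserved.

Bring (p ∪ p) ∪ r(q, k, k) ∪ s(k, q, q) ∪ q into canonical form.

Merge nested applications:  p ∪ p ∪ r(q, k, k) ∪ s(k, q, q) ∪ q
Sort:  p ∪ p ∪ q ∪ r(q, k, k) ∪ s(k, q, q)

Answer: p ∪ p ∪ q ∪ r(q, k, k) ∪ s(k, q, q)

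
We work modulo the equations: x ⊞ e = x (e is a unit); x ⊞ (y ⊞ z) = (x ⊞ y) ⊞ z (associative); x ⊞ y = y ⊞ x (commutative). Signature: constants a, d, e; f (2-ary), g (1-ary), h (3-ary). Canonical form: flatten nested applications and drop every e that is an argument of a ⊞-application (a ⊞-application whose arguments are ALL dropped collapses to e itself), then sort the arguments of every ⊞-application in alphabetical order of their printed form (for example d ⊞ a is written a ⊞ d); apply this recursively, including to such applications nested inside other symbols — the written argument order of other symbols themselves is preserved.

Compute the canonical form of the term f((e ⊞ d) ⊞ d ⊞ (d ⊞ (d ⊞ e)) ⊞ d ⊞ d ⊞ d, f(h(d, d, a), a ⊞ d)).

Answer: f(d ⊞ d ⊞ d ⊞ d ⊞ d ⊞ d ⊞ d, f(h(d, d, a), a ⊞ d))

Derivation:
Focus inside:  (e ⊞ d) ⊞ d ⊞ (d ⊞ (d ⊞ e)) ⊞ d ⊞ d ⊞ d
Flatten:  e ⊞ d ⊞ d ⊞ d ⊞ d ⊞ e ⊞ d ⊞ d ⊞ d
Drop the unit:  drop e (×2)
Sort:  d ⊞ d ⊞ d ⊞ d ⊞ d ⊞ d ⊞ d
Reassemble:  f(d ⊞ d ⊞ d ⊞ d ⊞ d ⊞ d ⊞ d, f(h(d, d, a), a ⊞ d))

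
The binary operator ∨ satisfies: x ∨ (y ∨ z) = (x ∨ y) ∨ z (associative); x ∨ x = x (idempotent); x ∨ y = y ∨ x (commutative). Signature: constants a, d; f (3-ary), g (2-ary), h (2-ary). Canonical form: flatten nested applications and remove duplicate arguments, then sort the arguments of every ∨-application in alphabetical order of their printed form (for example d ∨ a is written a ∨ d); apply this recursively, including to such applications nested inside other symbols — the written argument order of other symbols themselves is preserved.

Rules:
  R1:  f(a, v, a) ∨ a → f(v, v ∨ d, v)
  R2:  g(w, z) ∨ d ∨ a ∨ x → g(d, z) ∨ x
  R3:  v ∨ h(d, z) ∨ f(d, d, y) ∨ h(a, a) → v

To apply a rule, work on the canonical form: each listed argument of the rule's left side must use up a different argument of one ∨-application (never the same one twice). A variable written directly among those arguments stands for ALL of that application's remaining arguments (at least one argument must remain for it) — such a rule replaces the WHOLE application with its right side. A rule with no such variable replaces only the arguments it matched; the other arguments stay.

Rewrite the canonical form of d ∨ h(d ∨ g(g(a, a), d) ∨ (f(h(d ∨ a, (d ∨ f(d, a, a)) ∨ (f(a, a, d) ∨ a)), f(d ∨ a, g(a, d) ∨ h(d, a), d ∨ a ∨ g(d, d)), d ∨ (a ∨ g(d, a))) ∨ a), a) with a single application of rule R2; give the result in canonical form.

Answer: d ∨ h(f(h(a ∨ d, a ∨ d ∨ f(a, a, d) ∨ f(d, a, a)), f(a ∨ d, g(a, d) ∨ h(d, a), a ∨ d ∨ g(d, d)), a ∨ d ∨ g(d, a)) ∨ g(d, d), a)

Derivation:
Canonical form:  d ∨ h(a ∨ d ∨ f(h(a ∨ d, a ∨ d ∨ f(a, a, d) ∨ f(d, a, a)), f(a ∨ d, g(a, d) ∨ h(d, a), a ∨ d ∨ g(d, d)), a ∨ d ∨ g(d, a)) ∨ g(g(a, a), d), a)
Apply R2:  consuming a, d, g(g(a, a), d);  w := g(a, a), x := f(h(a ∨ d, a ∨ d ∨ f(a, a, d) ∨ f(d, a, a)), f(a ∨ d, g(a, d) ∨ h(d, a), a ∨ d ∨ g(d, d)), a ∨ d ∨ g(d, a)), z := d
The extension variable absorbs all remaining arguments, so the whole application is rewritten.
Result:  d ∨ h(f(h(a ∨ d, a ∨ d ∨ f(a, a, d) ∨ f(d, a, a)), f(a ∨ d, g(a, d) ∨ h(d, a), a ∨ d ∨ g(d, d)), a ∨ d ∨ g(d, a)) ∨ g(d, d), a)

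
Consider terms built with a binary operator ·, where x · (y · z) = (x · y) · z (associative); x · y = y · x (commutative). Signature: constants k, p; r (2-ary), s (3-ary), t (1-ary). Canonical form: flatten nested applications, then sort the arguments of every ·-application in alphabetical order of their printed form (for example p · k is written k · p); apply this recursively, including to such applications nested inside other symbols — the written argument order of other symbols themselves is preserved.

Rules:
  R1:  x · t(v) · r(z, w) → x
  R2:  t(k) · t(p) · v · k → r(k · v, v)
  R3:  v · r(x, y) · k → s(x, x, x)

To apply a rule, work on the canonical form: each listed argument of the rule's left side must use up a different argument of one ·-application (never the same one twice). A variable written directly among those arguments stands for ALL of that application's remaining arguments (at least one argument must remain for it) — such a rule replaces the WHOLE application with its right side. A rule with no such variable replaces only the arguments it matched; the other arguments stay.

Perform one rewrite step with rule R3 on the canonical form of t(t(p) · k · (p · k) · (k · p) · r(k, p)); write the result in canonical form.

Canonical form:  t(k · k · k · p · p · r(k, p) · t(p))
Apply R3:  consuming k, r(k, p);  v := k · k · p · p · t(p), x := k, y := p
The variable takes the whole remainder — replace the entire application.
Result:  t(s(k, k, k))

Answer: t(s(k, k, k))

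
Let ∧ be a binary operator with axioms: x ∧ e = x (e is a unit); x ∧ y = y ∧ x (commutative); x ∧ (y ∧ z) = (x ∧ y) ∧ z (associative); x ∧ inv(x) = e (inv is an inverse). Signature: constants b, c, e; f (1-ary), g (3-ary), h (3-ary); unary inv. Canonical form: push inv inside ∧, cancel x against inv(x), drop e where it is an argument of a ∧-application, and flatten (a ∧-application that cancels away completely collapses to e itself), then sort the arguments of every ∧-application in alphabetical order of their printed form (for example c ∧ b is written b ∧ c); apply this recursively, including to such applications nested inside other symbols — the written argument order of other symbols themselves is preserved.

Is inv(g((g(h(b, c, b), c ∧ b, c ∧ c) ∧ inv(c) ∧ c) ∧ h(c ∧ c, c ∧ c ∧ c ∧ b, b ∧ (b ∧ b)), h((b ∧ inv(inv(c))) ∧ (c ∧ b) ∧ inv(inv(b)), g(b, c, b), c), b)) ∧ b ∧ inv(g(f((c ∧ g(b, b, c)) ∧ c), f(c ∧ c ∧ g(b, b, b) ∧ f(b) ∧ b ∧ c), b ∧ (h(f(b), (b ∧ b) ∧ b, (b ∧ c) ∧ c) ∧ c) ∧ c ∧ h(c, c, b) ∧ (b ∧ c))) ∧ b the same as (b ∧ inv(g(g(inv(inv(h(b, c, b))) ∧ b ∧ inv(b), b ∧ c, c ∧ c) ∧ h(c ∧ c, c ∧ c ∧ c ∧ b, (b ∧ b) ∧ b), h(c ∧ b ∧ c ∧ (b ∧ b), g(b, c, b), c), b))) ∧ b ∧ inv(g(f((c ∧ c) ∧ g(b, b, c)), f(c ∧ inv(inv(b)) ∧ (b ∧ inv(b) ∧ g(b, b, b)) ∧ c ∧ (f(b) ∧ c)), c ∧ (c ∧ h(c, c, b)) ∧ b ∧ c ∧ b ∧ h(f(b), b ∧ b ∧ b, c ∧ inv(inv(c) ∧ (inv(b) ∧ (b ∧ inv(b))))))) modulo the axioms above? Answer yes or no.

Answer: yes — both canonical forms are b ∧ b ∧ inv(g(f(c ∧ c ∧ g(b, b, c)), f(b ∧ c ∧ c ∧ c ∧ f(b) ∧ g(b, b, b)), b ∧ b ∧ c ∧ c ∧ c ∧ h(c, c, b) ∧ h(f(b), b ∧ b ∧ b, b ∧ c ∧ c))) ∧ inv(g(g(h(b, c, b), b ∧ c, c ∧ c) ∧ h(c ∧ c, b ∧ c ∧ c ∧ c, b ∧ b ∧ b), h(b ∧ b ∧ b ∧ c ∧ c, g(b, c, b), c), b))

Derivation:
Left:  inv(g((g(h(b, c, b), c ∧ b, c ∧ c) ∧ inv(c) ∧ c) ∧ h(c ∧ c, c ∧ c ∧ c ∧ b, b ∧ (b ∧ b)), h((b ∧ inv(inv(c))) ∧ (c ∧ b) ∧ inv(inv(b)), g(b, c, b), c), b)) ∧ b ∧ inv(g(f((c ∧ g(b, b, c)) ∧ c), f(c ∧ c ∧ g(b, b, b) ∧ f(b) ∧ b ∧ c), b ∧ (h(f(b), (b ∧ b) ∧ b, (b ∧ c) ∧ c) ∧ c) ∧ c ∧ h(c, c, b) ∧ (b ∧ c))) ∧ b
  Push inv inside:  distribute inv over ∧ and collapse double inv
  Collect:  inv(g(g(h(b, c, b), b ∧ c, c ∧ c) ∧ h(c ∧ c, b ∧ c ∧ c ∧ c, b ∧ b ∧ b), h(b ∧ b ∧ b ∧ c ∧ c, g(b, c, b), c), b)) ∧ b ∧ b ∧ inv(g(f(c ∧ c ∧ g(b, b, c)), f(b ∧ c ∧ c ∧ c ∧ f(b) ∧ g(b, b, b)), b ∧ b ∧ c ∧ c ∧ c ∧ h(c, c, b) ∧ h(f(b), b ∧ b ∧ b, b ∧ c ∧ c)))
  Order the arguments:  b ∧ b ∧ inv(g(f(c ∧ c ∧ g(b, b, c)), f(b ∧ c ∧ c ∧ c ∧ f(b) ∧ g(b, b, b)), b ∧ b ∧ c ∧ c ∧ c ∧ h(c, c, b) ∧ h(f(b), b ∧ b ∧ b, b ∧ c ∧ c))) ∧ inv(g(g(h(b, c, b), b ∧ c, c ∧ c) ∧ h(c ∧ c, b ∧ c ∧ c ∧ c, b ∧ b ∧ b), h(b ∧ b ∧ b ∧ c ∧ c, g(b, c, b), c), b))
Right:  (b ∧ inv(g(g(inv(inv(h(b, c, b))) ∧ b ∧ inv(b), b ∧ c, c ∧ c) ∧ h(c ∧ c, c ∧ c ∧ c ∧ b, (b ∧ b) ∧ b), h(c ∧ b ∧ c ∧ (b ∧ b), g(b, c, b), c), b))) ∧ b ∧ inv(g(f((c ∧ c) ∧ g(b, b, c)), f(c ∧ inv(inv(b)) ∧ (b ∧ inv(b) ∧ g(b, b, b)) ∧ c ∧ (f(b) ∧ c)), c ∧ (c ∧ h(c, c, b)) ∧ b ∧ c ∧ b ∧ h(f(b), b ∧ b ∧ b, c ∧ inv(inv(c) ∧ (inv(b) ∧ (b ∧ inv(b)))))))
  Push inv inside:  distribute inv over ∧ and collapse double inv
  Collect:  b ∧ b ∧ inv(g(g(h(b, c, b), b ∧ c, c ∧ c) ∧ h(c ∧ c, b ∧ c ∧ c ∧ c, b ∧ b ∧ b), h(b ∧ b ∧ b ∧ c ∧ c, g(b, c, b), c), b)) ∧ inv(g(f(c ∧ c ∧ g(b, b, c)), f(b ∧ c ∧ c ∧ c ∧ f(b) ∧ g(b, b, b)), b ∧ b ∧ c ∧ c ∧ c ∧ h(c, c, b) ∧ h(f(b), b ∧ b ∧ b, b ∧ c ∧ c)))
  Sort arguments:  b ∧ b ∧ inv(g(f(c ∧ c ∧ g(b, b, c)), f(b ∧ c ∧ c ∧ c ∧ f(b) ∧ g(b, b, b)), b ∧ b ∧ c ∧ c ∧ c ∧ h(c, c, b) ∧ h(f(b), b ∧ b ∧ b, b ∧ c ∧ c))) ∧ inv(g(g(h(b, c, b), b ∧ c, c ∧ c) ∧ h(c ∧ c, b ∧ c ∧ c ∧ c, b ∧ b ∧ b), h(b ∧ b ∧ b ∧ c ∧ c, g(b, c, b), c), b))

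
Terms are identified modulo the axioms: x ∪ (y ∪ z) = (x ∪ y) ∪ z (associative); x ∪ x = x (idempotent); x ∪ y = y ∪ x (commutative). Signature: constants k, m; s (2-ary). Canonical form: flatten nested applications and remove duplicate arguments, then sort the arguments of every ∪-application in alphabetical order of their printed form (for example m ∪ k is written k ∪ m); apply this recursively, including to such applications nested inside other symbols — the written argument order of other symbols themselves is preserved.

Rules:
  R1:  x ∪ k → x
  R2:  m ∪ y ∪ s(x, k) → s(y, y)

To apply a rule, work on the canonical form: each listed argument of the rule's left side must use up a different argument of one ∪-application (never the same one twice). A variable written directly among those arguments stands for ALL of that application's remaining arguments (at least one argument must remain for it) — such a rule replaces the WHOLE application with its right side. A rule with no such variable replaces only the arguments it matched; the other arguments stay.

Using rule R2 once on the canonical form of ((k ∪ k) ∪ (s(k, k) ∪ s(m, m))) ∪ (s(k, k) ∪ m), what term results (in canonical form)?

Answer: s(k ∪ s(m, m), k ∪ s(m, m))

Derivation:
Canonical form:  k ∪ m ∪ s(k, k) ∪ s(m, m)
Match R2:  consume m, s(k, k);  x := k, y := k ∪ s(m, m)
Every leftover argument binds to the variable; the entire application is replaced.
Giving:  s(k ∪ s(m, m), k ∪ s(m, m))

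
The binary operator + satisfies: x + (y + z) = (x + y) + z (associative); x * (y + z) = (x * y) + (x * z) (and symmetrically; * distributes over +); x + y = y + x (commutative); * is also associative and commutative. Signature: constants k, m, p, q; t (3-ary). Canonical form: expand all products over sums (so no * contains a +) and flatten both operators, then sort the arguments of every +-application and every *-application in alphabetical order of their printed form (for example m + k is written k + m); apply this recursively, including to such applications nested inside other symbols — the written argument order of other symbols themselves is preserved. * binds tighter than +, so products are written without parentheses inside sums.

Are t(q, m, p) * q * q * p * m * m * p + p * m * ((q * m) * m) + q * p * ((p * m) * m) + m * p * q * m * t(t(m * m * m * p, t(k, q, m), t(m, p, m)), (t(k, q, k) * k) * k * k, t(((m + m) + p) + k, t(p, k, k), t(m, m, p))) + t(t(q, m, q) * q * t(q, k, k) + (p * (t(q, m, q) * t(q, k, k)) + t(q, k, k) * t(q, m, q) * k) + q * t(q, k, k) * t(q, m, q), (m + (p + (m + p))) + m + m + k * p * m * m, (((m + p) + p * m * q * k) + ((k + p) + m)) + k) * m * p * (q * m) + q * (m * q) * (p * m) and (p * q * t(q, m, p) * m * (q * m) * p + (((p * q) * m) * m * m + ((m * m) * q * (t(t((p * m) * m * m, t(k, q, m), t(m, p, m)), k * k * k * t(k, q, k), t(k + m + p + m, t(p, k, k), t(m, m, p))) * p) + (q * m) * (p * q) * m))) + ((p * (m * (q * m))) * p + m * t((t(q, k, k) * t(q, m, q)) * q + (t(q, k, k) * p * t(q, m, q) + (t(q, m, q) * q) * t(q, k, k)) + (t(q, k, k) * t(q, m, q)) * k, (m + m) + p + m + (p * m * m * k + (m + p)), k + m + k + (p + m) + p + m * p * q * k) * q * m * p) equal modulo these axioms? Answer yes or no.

Answer: yes — both canonical forms are m * m * m * p * q + m * m * p * p * q + m * m * p * p * q * q * t(q, m, p) + m * m * p * q * q + m * m * p * q * t(k * t(q, k, k) * t(q, m, q) + p * t(q, k, k) * t(q, m, q) + q * t(q, k, k) * t(q, m, q) + q * t(q, k, k) * t(q, m, q), k * m * m * p + m + m + m + m + p + p, k + k + k * m * p * q + m + m + p + p) + m * m * p * q * t(t(m * m * m * p, t(k, q, m), t(m, p, m)), k * k * k * t(k, q, k), t(k + m + m + p, t(p, k, k), t(m, m, p)))

Derivation:
Left:  t(q, m, p) * q * q * p * m * m * p + p * m * ((q * m) * m) + q * p * ((p * m) * m) + m * p * q * m * t(t(m * m * m * p, t(k, q, m), t(m, p, m)), (t(k, q, k) * k) * k * k, t(((m + m) + p) + k, t(p, k, k), t(m, m, p))) + t(t(q, m, q) * q * t(q, k, k) + (p * (t(q, m, q) * t(q, k, k)) + t(q, k, k) * t(q, m, q) * k) + q * t(q, k, k) * t(q, m, q), (m + (p + (m + p))) + m + m + k * p * m * m, (((m + p) + p * m * q * k) + ((k + p) + m)) + k) * m * p * (q * m) + q * (m * q) * (p * m)
  Un-nest:  m * m * p * p * q * q * t(q, m, p) + m * m * m * p * q + m * m * p * p * q + m * m * p * q * t(t(m * m * m * p, t(k, q, m), t(m, p, m)), k * k * k * t(k, q, k), t(k + m + m + p, t(p, k, k), t(m, m, p))) + m * m * p * q * t(k * t(q, k, k) * t(q, m, q) + p * t(q, k, k) * t(q, m, q) + q * t(q, k, k) * t(q, m, q) + q * t(q, k, k) * t(q, m, q), k * m * m * p + m + m + m + m + p + p, k + k + k * m * p * q + m + m + p + p) + m * m * p * q * q
  Order the arguments:  m * m * m * p * q + m * m * p * p * q + m * m * p * p * q * q * t(q, m, p) + m * m * p * q * q + m * m * p * q * t(k * t(q, k, k) * t(q, m, q) + p * t(q, k, k) * t(q, m, q) + q * t(q, k, k) * t(q, m, q) + q * t(q, k, k) * t(q, m, q), k * m * m * p + m + m + m + m + p + p, k + k + k * m * p * q + m + m + p + p) + m * m * p * q * t(t(m * m * m * p, t(k, q, m), t(m, p, m)), k * k * k * t(k, q, k), t(k + m + m + p, t(p, k, k), t(m, m, p)))
Right:  (p * q * t(q, m, p) * m * (q * m) * p + (((p * q) * m) * m * m + ((m * m) * q * (t(t((p * m) * m * m, t(k, q, m), t(m, p, m)), k * k * k * t(k, q, k), t(k + m + p + m, t(p, k, k), t(m, m, p))) * p) + (q * m) * (p * q) * m))) + ((p * (m * (q * m))) * p + m * t((t(q, k, k) * t(q, m, q)) * q + (t(q, k, k) * p * t(q, m, q) + (t(q, m, q) * q) * t(q, k, k)) + (t(q, k, k) * t(q, m, q)) * k, (m + m) + p + m + (p * m * m * k + (m + p)), k + m + k + (p + m) + p + m * p * q * k) * q * m * p)
  Flatten:  m * m * p * p * q * q * t(q, m, p) + m * m * m * p * q + m * m * p * q * t(t(m * m * m * p, t(k, q, m), t(m, p, m)), k * k * k * t(k, q, k), t(k + m + m + p, t(p, k, k), t(m, m, p))) + m * m * p * q * q + m * m * p * p * q + m * m * p * q * t(k * t(q, k, k) * t(q, m, q) + p * t(q, k, k) * t(q, m, q) + q * t(q, k, k) * t(q, m, q) + q * t(q, k, k) * t(q, m, q), k * m * m * p + m + m + m + m + p + p, k + k + k * m * p * q + m + m + p + p)
  Order the arguments:  m * m * m * p * q + m * m * p * p * q + m * m * p * p * q * q * t(q, m, p) + m * m * p * q * q + m * m * p * q * t(k * t(q, k, k) * t(q, m, q) + p * t(q, k, k) * t(q, m, q) + q * t(q, k, k) * t(q, m, q) + q * t(q, k, k) * t(q, m, q), k * m * m * p + m + m + m + m + p + p, k + k + k * m * p * q + m + m + p + p) + m * m * p * q * t(t(m * m * m * p, t(k, q, m), t(m, p, m)), k * k * k * t(k, q, k), t(k + m + m + p, t(p, k, k), t(m, m, p)))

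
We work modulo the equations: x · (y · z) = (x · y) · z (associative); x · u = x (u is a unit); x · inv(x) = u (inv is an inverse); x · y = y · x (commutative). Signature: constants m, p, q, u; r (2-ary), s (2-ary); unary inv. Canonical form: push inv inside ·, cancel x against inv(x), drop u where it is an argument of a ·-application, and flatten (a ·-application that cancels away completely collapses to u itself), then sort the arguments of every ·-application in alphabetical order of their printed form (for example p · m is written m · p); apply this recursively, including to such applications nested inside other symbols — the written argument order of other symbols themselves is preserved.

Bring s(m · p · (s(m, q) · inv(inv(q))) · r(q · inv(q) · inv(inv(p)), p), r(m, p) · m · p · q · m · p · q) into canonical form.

Answer: s(m · p · q · r(p, p) · s(m, q), m · m · p · p · q · q · r(m, p))

Derivation:
Focus inside:  m · p · (s(m, q) · inv(inv(q))) · r(q · inv(q) · inv(inv(p)), p)
Push inv inside:  distribute inv over · and collapse double inv
Combine occurrences:  m · p · s(m, q) · q · r(p, p)
Order the arguments:  m · p · q · r(p, p) · s(m, q)
Reassemble:  s(m · p · q · r(p, p) · s(m, q), m · m · p · p · q · q · r(m, p))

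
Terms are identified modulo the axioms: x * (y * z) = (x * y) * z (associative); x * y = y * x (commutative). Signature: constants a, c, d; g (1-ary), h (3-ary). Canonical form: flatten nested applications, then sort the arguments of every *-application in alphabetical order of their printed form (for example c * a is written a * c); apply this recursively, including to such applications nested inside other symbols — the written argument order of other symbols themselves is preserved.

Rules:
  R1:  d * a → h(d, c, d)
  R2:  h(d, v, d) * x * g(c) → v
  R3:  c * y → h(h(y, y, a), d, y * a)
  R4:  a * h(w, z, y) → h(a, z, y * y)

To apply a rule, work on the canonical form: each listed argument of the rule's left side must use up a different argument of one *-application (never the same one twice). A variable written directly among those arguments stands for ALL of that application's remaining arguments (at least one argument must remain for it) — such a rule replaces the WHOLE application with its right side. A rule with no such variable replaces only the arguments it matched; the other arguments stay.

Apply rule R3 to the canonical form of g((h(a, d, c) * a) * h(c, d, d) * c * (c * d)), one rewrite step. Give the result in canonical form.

Canonical form:  g(a * c * c * d * h(a, d, c) * h(c, d, d))
Apply R3:  consuming c;  y := a * c * d * h(a, d, c) * h(c, d, d)
The variable takes the whole remainder — replace the entire application.
Giving:  g(h(h(a * c * d * h(a, d, c) * h(c, d, d), a * c * d * h(a, d, c) * h(c, d, d), a), d, a * a * c * d * h(a, d, c) * h(c, d, d)))

Answer: g(h(h(a * c * d * h(a, d, c) * h(c, d, d), a * c * d * h(a, d, c) * h(c, d, d), a), d, a * a * c * d * h(a, d, c) * h(c, d, d)))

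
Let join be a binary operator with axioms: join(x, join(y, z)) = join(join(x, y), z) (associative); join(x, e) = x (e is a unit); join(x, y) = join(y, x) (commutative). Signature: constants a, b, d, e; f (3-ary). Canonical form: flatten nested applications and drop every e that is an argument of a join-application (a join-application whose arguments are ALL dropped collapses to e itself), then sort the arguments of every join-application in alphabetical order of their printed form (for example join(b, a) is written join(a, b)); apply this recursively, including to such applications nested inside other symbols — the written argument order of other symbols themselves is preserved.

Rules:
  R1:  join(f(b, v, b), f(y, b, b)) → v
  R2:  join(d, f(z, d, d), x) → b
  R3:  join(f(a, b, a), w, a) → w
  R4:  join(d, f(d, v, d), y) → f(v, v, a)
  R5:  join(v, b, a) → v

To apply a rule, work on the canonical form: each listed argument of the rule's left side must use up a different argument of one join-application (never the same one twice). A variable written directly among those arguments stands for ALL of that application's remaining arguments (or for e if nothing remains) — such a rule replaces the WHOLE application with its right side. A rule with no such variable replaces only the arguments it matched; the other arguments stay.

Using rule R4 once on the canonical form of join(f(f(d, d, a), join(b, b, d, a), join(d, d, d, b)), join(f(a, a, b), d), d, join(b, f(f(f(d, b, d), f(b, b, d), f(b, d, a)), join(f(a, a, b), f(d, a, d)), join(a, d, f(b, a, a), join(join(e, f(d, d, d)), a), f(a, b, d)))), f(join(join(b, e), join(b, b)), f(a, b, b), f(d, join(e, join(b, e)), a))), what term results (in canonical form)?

Answer: join(b, d, d, f(a, a, b), f(f(d, d, a), join(a, b, b, d), join(b, d, d, d)), f(f(f(d, b, d), f(b, b, d), f(b, d, a)), join(f(a, a, b), f(d, a, d)), f(d, d, a)), f(join(b, b, b), f(a, b, b), f(d, b, a)))

Derivation:
Canonical form:  join(b, d, d, f(a, a, b), f(f(d, d, a), join(a, b, b, d), join(b, d, d, d)), f(f(f(d, b, d), f(b, b, d), f(b, d, a)), join(f(a, a, b), f(d, a, d)), join(a, a, d, f(a, b, d), f(b, a, a), f(d, d, d))), f(join(b, b, b), f(a, b, b), f(d, b, a)))
R4 matches:  uses d, f(d, d, d);  v := d, y := join(a, a, f(a, b, d), f(b, a, a))
Every leftover argument binds to the variable; the entire application is replaced.
Giving:  join(b, d, d, f(a, a, b), f(f(d, d, a), join(a, b, b, d), join(b, d, d, d)), f(f(f(d, b, d), f(b, b, d), f(b, d, a)), join(f(a, a, b), f(d, a, d)), f(d, d, a)), f(join(b, b, b), f(a, b, b), f(d, b, a)))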